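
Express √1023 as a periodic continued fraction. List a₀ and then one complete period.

a₀ = ⌊√1023⌋ = 31.
With m₀=0, d₀=1 and mₖ₊₁ = dₖaₖ − mₖ, dₖ₊₁ = (n − mₖ₊₁²)/dₖ, aₖ₊₁ = ⌊(a₀+mₖ₊₁)/dₖ₊₁⌋:
  k=1: m=31, d=62, a=1
  k=2: m=31, d=1, a=62
d=1 and a=2a₀=62 at k=2, so the next step gives (m, d) = (31, 62) again — its k=1 value — and the period has length 2.

[31; 1, 62]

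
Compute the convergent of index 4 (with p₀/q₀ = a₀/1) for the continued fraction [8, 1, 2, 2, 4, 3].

270/31

Using pₖ = aₖpₖ₋₁ + pₖ₋₂, qₖ = aₖqₖ₋₁ + qₖ₋₂ (with p₋₁=1, p₋₂=0, q₋₁=0, q₋₂=1):
  k=0: a=8, p=8, q=1
  k=1: a=1, p=9, q=1
  k=2: a=2, p=26, q=3
  k=3: a=2, p=61, q=7
  k=4: a=4, p=270, q=31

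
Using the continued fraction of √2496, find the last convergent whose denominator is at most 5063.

√2496 = [49; 1, 23, 1, 98, …] (period length 4).
Convergents:
  p_0/q_0 = 49/1
  p_1/q_1 = 50/1
  p_2/q_2 = 1199/24
  p_3/q_3 = 1249/25
  p_4/q_4 = 123601/2474
  p_5/q_5 = 124850/2499
  p_6/q_6 = 2995151/59951
q_5 = 2499 ≤ 5063 < 59951 = q_6, so the answer is 124850/2499.

124850/2499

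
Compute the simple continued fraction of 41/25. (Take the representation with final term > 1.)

41 = 1·25 + 16
25 = 1·16 + 9
16 = 1·9 + 7
9 = 1·7 + 2
7 = 3·2 + 1
2 = 2·1 + 0  (stop)
So 41/25 = [1; 1, 1, 1, 3, 2].

[1; 1, 1, 1, 3, 2]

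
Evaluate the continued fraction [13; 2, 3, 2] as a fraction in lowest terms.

Using pₖ = aₖpₖ₋₁ + pₖ₋₂ and qₖ = aₖqₖ₋₁ + qₖ₋₂:
  k=0: a=13, p=13, q=1
  k=1: a=2, p=27, q=2
  k=2: a=3, p=94, q=7
  k=3: a=2, p=215, q=16

215/16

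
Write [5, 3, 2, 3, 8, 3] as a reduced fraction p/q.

Fold from the inside: start with 3/1.
  8 + 1/3 = 25/3
  3 + 3/25 = 78/25
  2 + 25/78 = 181/78
  3 + 78/181 = 621/181
  5 + 181/621 = 3286/621

3286/621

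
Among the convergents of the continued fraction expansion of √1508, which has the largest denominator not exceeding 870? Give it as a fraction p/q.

√1508 = [38; 1, 4, 1, 76, …] (period length 4).
Convergents:
  p_0/q_0 = 38/1
  p_1/q_1 = 39/1
  p_2/q_2 = 194/5
  p_3/q_3 = 233/6
  p_4/q_4 = 17902/461
  p_5/q_5 = 18135/467
  p_6/q_6 = 90442/2329
q_5 = 467 ≤ 870 < 2329 = q_6, so the answer is 18135/467.

18135/467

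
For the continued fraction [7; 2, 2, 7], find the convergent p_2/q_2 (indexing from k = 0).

37/5

Using pₖ = aₖpₖ₋₁ + pₖ₋₂, qₖ = aₖqₖ₋₁ + qₖ₋₂ (with p₋₁=1, p₋₂=0, q₋₁=0, q₋₂=1):
  k=0: a=7, p=7, q=1
  k=1: a=2, p=15, q=2
  k=2: a=2, p=37, q=5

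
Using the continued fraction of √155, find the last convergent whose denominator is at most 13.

√155 = [12; 2, 4, 2, 24, …] (period length 4).
Convergents:
  p_0/q_0 = 12/1
  p_1/q_1 = 25/2
  p_2/q_2 = 112/9
  p_3/q_3 = 249/20
q_2 = 9 ≤ 13 < 20 = q_3, so the answer is 112/9.

112/9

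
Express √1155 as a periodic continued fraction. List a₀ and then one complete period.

a₀ = ⌊√1155⌋ = 33.
With m₀=0, d₀=1 and mₖ₊₁ = dₖaₖ − mₖ, dₖ₊₁ = (n − mₖ₊₁²)/dₖ, aₖ₊₁ = ⌊(a₀+mₖ₊₁)/dₖ₊₁⌋:
  k=1: m=33, d=66, a=1
  k=2: m=33, d=1, a=66
d=1 and a=2a₀=66 at k=2, so the next step gives (m, d) = (33, 66) again — its k=1 value — and the period has length 2.

[33; 1, 66]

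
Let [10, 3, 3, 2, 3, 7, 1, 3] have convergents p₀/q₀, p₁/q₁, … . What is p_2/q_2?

Using pₖ = aₖpₖ₋₁ + pₖ₋₂, qₖ = aₖqₖ₋₁ + qₖ₋₂ (with p₋₁=1, p₋₂=0, q₋₁=0, q₋₂=1):
  k=0: a=10, p=10, q=1
  k=1: a=3, p=31, q=3
  k=2: a=3, p=103, q=10

103/10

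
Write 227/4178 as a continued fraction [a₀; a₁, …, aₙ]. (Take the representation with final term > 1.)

227 = 0×4178 + 227
4178 = 18×227 + 92
227 = 2×92 + 43
92 = 2×43 + 6
43 = 7×6 + 1
6 = 6×1 + 0  (stop)
So 227/4178 = [0; 18, 2, 2, 7, 6].

[0; 18, 2, 2, 7, 6]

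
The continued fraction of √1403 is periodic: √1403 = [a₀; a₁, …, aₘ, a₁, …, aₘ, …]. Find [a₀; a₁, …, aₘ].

[37; 2, 5, 3, 1, 3, 5, 2, 74]

a₀ = ⌊√1403⌋ = 37.
With m₀=0, d₀=1 and mₖ₊₁ = dₖaₖ − mₖ, dₖ₊₁ = (n − mₖ₊₁²)/dₖ, aₖ₊₁ = ⌊(a₀+mₖ₊₁)/dₖ₊₁⌋:
  k=1: m=37, d=34, a=2
  k=2: m=31, d=13, a=5
  k=3: m=34, d=19, a=3
  k=4: m=23, d=46, a=1
  k=5: m=23, d=19, a=3
  k=6: m=34, d=13, a=5
  k=7: m=31, d=34, a=2
  k=8: m=37, d=1, a=74
d=1 and a=2a₀=74 at k=8, so the next step gives (m, d) = (37, 34) again — its k=1 value — and the period has length 8.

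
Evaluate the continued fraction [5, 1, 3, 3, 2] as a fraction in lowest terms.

Fold from the inside: start with 2/1.
  3 + 1/2 = 7/2
  3 + 2/7 = 23/7
  1 + 7/23 = 30/23
  5 + 23/30 = 173/30

173/30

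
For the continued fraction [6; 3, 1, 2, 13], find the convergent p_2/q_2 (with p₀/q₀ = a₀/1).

Using pₖ = aₖpₖ₋₁ + pₖ₋₂, qₖ = aₖqₖ₋₁ + qₖ₋₂ (with p₋₁=1, p₋₂=0, q₋₁=0, q₋₂=1):
  k=0: a=6, p=6, q=1
  k=1: a=3, p=19, q=3
  k=2: a=1, p=25, q=4

25/4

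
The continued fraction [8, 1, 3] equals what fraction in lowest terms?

35/4

Using pₖ = aₖpₖ₋₁ + pₖ₋₂ and qₖ = aₖqₖ₋₁ + qₖ₋₂:
  k=0: a=8, p=8, q=1
  k=1: a=1, p=9, q=1
  k=2: a=3, p=35, q=4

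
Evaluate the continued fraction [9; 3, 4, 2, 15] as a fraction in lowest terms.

4171/448

Using pₖ = aₖpₖ₋₁ + pₖ₋₂ and qₖ = aₖqₖ₋₁ + qₖ₋₂:
  k=0: a=9, p=9, q=1
  k=1: a=3, p=28, q=3
  k=2: a=4, p=121, q=13
  k=3: a=2, p=270, q=29
  k=4: a=15, p=4171, q=448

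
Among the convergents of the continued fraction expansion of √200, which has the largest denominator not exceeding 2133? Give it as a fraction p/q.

19601/1386

√200 = [14; 7, 28, …] (period length 2).
Convergents:
  p_0/q_0 = 14/1
  p_1/q_1 = 99/7
  p_2/q_2 = 2786/197
  p_3/q_3 = 19601/1386
  p_4/q_4 = 551614/39005
q_3 = 1386 ≤ 2133 < 39005 = q_4, so the answer is 19601/1386.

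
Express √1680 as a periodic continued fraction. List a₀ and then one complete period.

[40; 1, 80]

a₀ = ⌊√1680⌋ = 40.
With m₀=0, d₀=1 and mₖ₊₁ = dₖaₖ − mₖ, dₖ₊₁ = (n − mₖ₊₁²)/dₖ, aₖ₊₁ = ⌊(a₀+mₖ₊₁)/dₖ₊₁⌋:
  k=1: m=40, d=80, a=1
  k=2: m=40, d=1, a=80
d=1 and a=2a₀=80 at k=2, so the next step gives (m, d) = (40, 80) again — its k=1 value — and the period has length 2.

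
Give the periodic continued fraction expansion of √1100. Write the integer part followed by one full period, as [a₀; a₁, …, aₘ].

a₀ = ⌊√1100⌋ = 33.
With m₀=0, d₀=1 and mₖ₊₁ = dₖaₖ − mₖ, dₖ₊₁ = (n − mₖ₊₁²)/dₖ, aₖ₊₁ = ⌊(a₀+mₖ₊₁)/dₖ₊₁⌋:
  k=1: m=33, d=11, a=6
  k=2: m=33, d=1, a=66
d=1 and a=2a₀=66 at k=2, so the next step gives (m, d) = (33, 11) again — its k=1 value — and the period has length 2.

[33; 6, 66]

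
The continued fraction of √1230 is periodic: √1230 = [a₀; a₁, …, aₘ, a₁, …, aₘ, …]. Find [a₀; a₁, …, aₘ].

a₀ = ⌊√1230⌋ = 35.
With m₀=0, d₀=1 and mₖ₊₁ = dₖaₖ − mₖ, dₖ₊₁ = (n − mₖ₊₁²)/dₖ, aₖ₊₁ = ⌊(a₀+mₖ₊₁)/dₖ₊₁⌋:
  k=1: m=35, d=5, a=14
  k=2: m=35, d=1, a=70
d=1 and a=2a₀=70 at k=2, so the next step gives (m, d) = (35, 5) again — its k=1 value — and the period has length 2.

[35; 14, 70]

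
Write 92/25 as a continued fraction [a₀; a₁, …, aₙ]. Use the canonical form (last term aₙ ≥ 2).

92 = 3*25 + 17
25 = 1*17 + 8
17 = 2*8 + 1
8 = 8*1 + 0  (stop)
So 92/25 = [3; 1, 2, 8].

[3; 1, 2, 8]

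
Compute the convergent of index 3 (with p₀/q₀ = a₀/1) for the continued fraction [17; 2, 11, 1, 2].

Using pₖ = aₖpₖ₋₁ + pₖ₋₂, qₖ = aₖqₖ₋₁ + qₖ₋₂ (with p₋₁=1, p₋₂=0, q₋₁=0, q₋₂=1):
  k=0: a=17, p=17, q=1
  k=1: a=2, p=35, q=2
  k=2: a=11, p=402, q=23
  k=3: a=1, p=437, q=25

437/25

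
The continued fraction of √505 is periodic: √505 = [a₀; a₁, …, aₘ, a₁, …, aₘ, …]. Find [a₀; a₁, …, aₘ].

[22; 2, 8, 2, 44]

a₀ = ⌊√505⌋ = 22.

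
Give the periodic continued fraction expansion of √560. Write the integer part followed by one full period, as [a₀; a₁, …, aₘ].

[23; 1, 1, 1, 46]

a₀ = ⌊√560⌋ = 23.
With m₀=0, d₀=1 and mₖ₊₁ = dₖaₖ − mₖ, dₖ₊₁ = (n − mₖ₊₁²)/dₖ, aₖ₊₁ = ⌊(a₀+mₖ₊₁)/dₖ₊₁⌋:
  k=1: m=23, d=31, a=1
  k=2: m=8, d=16, a=1
  k=3: m=8, d=31, a=1
  k=4: m=23, d=1, a=46
d=1 and a=2a₀=46 at k=4, so the next step gives (m, d) = (23, 31) again — its k=1 value — and the period has length 4.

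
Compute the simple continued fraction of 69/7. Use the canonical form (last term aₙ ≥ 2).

69 = 9×7 + 6
7 = 1×6 + 1
6 = 6×1 + 0  (stop)
So 69/7 = [9; 1, 6].

[9; 1, 6]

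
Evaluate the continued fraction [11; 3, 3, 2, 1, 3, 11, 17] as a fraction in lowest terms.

265593/23497

Fold from the inside: start with 17/1.
  11 + 1/17 = 188/17
  3 + 17/188 = 581/188
  1 + 188/581 = 769/581
  2 + 581/769 = 2119/769
  3 + 769/2119 = 7126/2119
  3 + 2119/7126 = 23497/7126
  11 + 7126/23497 = 265593/23497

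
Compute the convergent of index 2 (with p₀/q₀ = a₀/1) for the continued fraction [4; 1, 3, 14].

19/4

Using pₖ = aₖpₖ₋₁ + pₖ₋₂, qₖ = aₖqₖ₋₁ + qₖ₋₂ (with p₋₁=1, p₋₂=0, q₋₁=0, q₋₂=1):
  k=0: a=4, p=4, q=1
  k=1: a=1, p=5, q=1
  k=2: a=3, p=19, q=4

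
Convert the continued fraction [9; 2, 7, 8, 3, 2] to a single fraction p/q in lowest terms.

Using pₖ = aₖpₖ₋₁ + pₖ₋₂ and qₖ = aₖqₖ₋₁ + qₖ₋₂:
  k=0: a=9, p=9, q=1
  k=1: a=2, p=19, q=2
  k=2: a=7, p=142, q=15
  k=3: a=8, p=1155, q=122
  k=4: a=3, p=3607, q=381
  k=5: a=2, p=8369, q=884

8369/884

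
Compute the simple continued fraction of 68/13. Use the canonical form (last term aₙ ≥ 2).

68 = 5*13 + 3
13 = 4*3 + 1
3 = 3*1 + 0  (stop)
So 68/13 = [5; 4, 3].

[5; 4, 3]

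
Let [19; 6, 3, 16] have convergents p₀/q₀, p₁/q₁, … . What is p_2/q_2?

Using pₖ = aₖpₖ₋₁ + pₖ₋₂, qₖ = aₖqₖ₋₁ + qₖ₋₂ (with p₋₁=1, p₋₂=0, q₋₁=0, q₋₂=1):
  k=0: a=19, p=19, q=1
  k=1: a=6, p=115, q=6
  k=2: a=3, p=364, q=19

364/19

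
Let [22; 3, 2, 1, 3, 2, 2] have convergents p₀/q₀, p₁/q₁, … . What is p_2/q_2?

Using pₖ = aₖpₖ₋₁ + pₖ₋₂, qₖ = aₖqₖ₋₁ + qₖ₋₂ (with p₋₁=1, p₋₂=0, q₋₁=0, q₋₂=1):
  k=0: a=22, p=22, q=1
  k=1: a=3, p=67, q=3
  k=2: a=2, p=156, q=7

156/7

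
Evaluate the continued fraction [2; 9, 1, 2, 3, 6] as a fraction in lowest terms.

Fold from the inside: start with 6/1.
  3 + 1/6 = 19/6
  2 + 6/19 = 44/19
  1 + 19/44 = 63/44
  9 + 44/63 = 611/63
  2 + 63/611 = 1285/611

1285/611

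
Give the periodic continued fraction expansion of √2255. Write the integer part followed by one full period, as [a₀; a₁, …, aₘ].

a₀ = ⌊√2255⌋ = 47.

[47; 2, 18, 2, 94]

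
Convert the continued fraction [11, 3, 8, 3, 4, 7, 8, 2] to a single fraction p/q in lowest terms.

Fold from the inside: start with 2/1.
  8 + 1/2 = 17/2
  7 + 2/17 = 121/17
  4 + 17/121 = 501/121
  3 + 121/501 = 1624/501
  8 + 501/1624 = 13493/1624
  3 + 1624/13493 = 42103/13493
  11 + 13493/42103 = 476626/42103

476626/42103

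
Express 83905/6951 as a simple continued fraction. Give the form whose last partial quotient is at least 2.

[12; 14, 10, 16, 3]

83905 = 12·6951 + 493
6951 = 14·493 + 49
493 = 10·49 + 3
49 = 16·3 + 1
3 = 3·1 + 0  (stop)
So 83905/6951 = [12; 14, 10, 16, 3].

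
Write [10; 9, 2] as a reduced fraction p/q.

Using pₖ = aₖpₖ₋₁ + pₖ₋₂ and qₖ = aₖqₖ₋₁ + qₖ₋₂:
  k=0: a=10, p=10, q=1
  k=1: a=9, p=91, q=9
  k=2: a=2, p=192, q=19

192/19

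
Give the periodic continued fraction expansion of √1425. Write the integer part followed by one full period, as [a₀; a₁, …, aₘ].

a₀ = ⌊√1425⌋ = 37.
With m₀=0, d₀=1 and mₖ₊₁ = dₖaₖ − mₖ, dₖ₊₁ = (n − mₖ₊₁²)/dₖ, aₖ₊₁ = ⌊(a₀+mₖ₊₁)/dₖ₊₁⌋:
  k=1: m=37, d=56, a=1
  k=2: m=19, d=19, a=2
  k=3: m=19, d=56, a=1
  k=4: m=37, d=1, a=74
d=1 and a=2a₀=74 at k=4, so the next step gives (m, d) = (37, 56) again — its k=1 value — and the period has length 4.

[37; 1, 2, 1, 74]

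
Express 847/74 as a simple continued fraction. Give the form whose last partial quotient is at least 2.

847 = 11*74 + 33
74 = 2*33 + 8
33 = 4*8 + 1
8 = 8*1 + 0  (stop)
So 847/74 = [11; 2, 4, 8].

[11; 2, 4, 8]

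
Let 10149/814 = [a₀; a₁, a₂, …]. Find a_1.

10149 = 12·814 + 381   →  a_0 = 12
814 = 2·381 + 52   →  a_1 = 2

2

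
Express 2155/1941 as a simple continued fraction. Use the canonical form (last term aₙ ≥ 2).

[1; 9, 14, 3, 1, 3]

2155 = 1×1941 + 214
1941 = 9×214 + 15
214 = 14×15 + 4
15 = 3×4 + 3
4 = 1×3 + 1
3 = 3×1 + 0  (stop)
So 2155/1941 = [1; 9, 14, 3, 1, 3].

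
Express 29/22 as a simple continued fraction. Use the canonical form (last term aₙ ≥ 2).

29 = 1×22 + 7
22 = 3×7 + 1
7 = 7×1 + 0  (stop)
So 29/22 = [1; 3, 7].

[1; 3, 7]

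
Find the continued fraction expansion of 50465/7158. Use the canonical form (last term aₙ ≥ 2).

50465 = 7·7158 + 359
7158 = 19·359 + 337
359 = 1·337 + 22
337 = 15·22 + 7
22 = 3·7 + 1
7 = 7·1 + 0  (stop)
So 50465/7158 = [7; 19, 1, 15, 3, 7].

[7; 19, 1, 15, 3, 7]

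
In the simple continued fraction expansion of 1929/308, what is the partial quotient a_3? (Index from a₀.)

4

1929 = 6·308 + 81   →  a_0 = 6
308 = 3·81 + 65   →  a_1 = 3
81 = 1·65 + 16   →  a_2 = 1
65 = 4·16 + 1   →  a_3 = 4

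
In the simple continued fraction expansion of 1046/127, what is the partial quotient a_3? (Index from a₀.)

1046 = 8·127 + 30   →  a_0 = 8
127 = 4·30 + 7   →  a_1 = 4
30 = 4·7 + 2   →  a_2 = 4
7 = 3·2 + 1   →  a_3 = 3

3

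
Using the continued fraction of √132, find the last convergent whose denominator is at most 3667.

23771/2069

√132 = [11; 2, 22, …] (period length 2).
Convergents:
  p_0/q_0 = 11/1
  p_1/q_1 = 23/2
  p_2/q_2 = 517/45
  p_3/q_3 = 1057/92
  p_4/q_4 = 23771/2069
  p_5/q_5 = 48599/4230
q_4 = 2069 ≤ 3667 < 4230 = q_5, so the answer is 23771/2069.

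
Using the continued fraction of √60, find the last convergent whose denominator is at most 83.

√60 = [7; 1, 2, 1, 14, …] (period length 4).
Convergents:
  p_0/q_0 = 7/1
  p_1/q_1 = 8/1
  p_2/q_2 = 23/3
  p_3/q_3 = 31/4
  p_4/q_4 = 457/59
  p_5/q_5 = 488/63
  p_6/q_6 = 1433/185
q_5 = 63 ≤ 83 < 185 = q_6, so the answer is 488/63.

488/63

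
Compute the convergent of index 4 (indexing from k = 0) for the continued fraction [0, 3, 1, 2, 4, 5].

13/48

Using pₖ = aₖpₖ₋₁ + pₖ₋₂, qₖ = aₖqₖ₋₁ + qₖ₋₂ (with p₋₁=1, p₋₂=0, q₋₁=0, q₋₂=1):
  k=0: a=0, p=0, q=1
  k=1: a=3, p=1, q=3
  k=2: a=1, p=1, q=4
  k=3: a=2, p=3, q=11
  k=4: a=4, p=13, q=48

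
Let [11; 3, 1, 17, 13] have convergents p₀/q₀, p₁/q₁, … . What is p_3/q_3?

799/71

Using pₖ = aₖpₖ₋₁ + pₖ₋₂, qₖ = aₖqₖ₋₁ + qₖ₋₂ (with p₋₁=1, p₋₂=0, q₋₁=0, q₋₂=1):
  k=0: a=11, p=11, q=1
  k=1: a=3, p=34, q=3
  k=2: a=1, p=45, q=4
  k=3: a=17, p=799, q=71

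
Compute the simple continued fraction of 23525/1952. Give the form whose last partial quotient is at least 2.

[12; 19, 3, 16, 2]

23525 = 12·1952 + 101
1952 = 19·101 + 33
101 = 3·33 + 2
33 = 16·2 + 1
2 = 2·1 + 0  (stop)
So 23525/1952 = [12; 19, 3, 16, 2].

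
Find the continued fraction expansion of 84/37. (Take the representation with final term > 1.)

84 = 2·37 + 10
37 = 3·10 + 7
10 = 1·7 + 3
7 = 2·3 + 1
3 = 3·1 + 0  (stop)
So 84/37 = [2; 3, 1, 2, 3].

[2; 3, 1, 2, 3]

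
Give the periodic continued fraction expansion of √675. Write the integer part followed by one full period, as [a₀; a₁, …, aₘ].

a₀ = ⌊√675⌋ = 25.
With m₀=0, d₀=1 and mₖ₊₁ = dₖaₖ − mₖ, dₖ₊₁ = (n − mₖ₊₁²)/dₖ, aₖ₊₁ = ⌊(a₀+mₖ₊₁)/dₖ₊₁⌋:
  k=1: m=25, d=50, a=1
  k=2: m=25, d=1, a=50
d=1 and a=2a₀=50 at k=2, so the next step gives (m, d) = (25, 50) again — its k=1 value — and the period has length 2.

[25; 1, 50]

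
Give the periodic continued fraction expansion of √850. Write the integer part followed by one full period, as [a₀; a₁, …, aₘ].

a₀ = ⌊√850⌋ = 29.
With m₀=0, d₀=1 and mₖ₊₁ = dₖaₖ − mₖ, dₖ₊₁ = (n − mₖ₊₁²)/dₖ, aₖ₊₁ = ⌊(a₀+mₖ₊₁)/dₖ₊₁⌋:
  k=1: m=29, d=9, a=6
  k=2: m=25, d=25, a=2
  k=3: m=25, d=9, a=6
  k=4: m=29, d=1, a=58
d=1 and a=2a₀=58 at k=4, so the next step gives (m, d) = (29, 9) again — its k=1 value — and the period has length 4.

[29; 6, 2, 6, 58]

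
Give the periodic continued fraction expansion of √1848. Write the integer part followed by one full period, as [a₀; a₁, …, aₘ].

[42; 1, 84]

a₀ = ⌊√1848⌋ = 42.
With m₀=0, d₀=1 and mₖ₊₁ = dₖaₖ − mₖ, dₖ₊₁ = (n − mₖ₊₁²)/dₖ, aₖ₊₁ = ⌊(a₀+mₖ₊₁)/dₖ₊₁⌋:
  k=1: m=42, d=84, a=1
  k=2: m=42, d=1, a=84
d=1 and a=2a₀=84 at k=2, so the next step gives (m, d) = (42, 84) again — its k=1 value — and the period has length 2.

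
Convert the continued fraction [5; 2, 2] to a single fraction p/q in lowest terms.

Using pₖ = aₖpₖ₋₁ + pₖ₋₂ and qₖ = aₖqₖ₋₁ + qₖ₋₂:
  k=0: a=5, p=5, q=1
  k=1: a=2, p=11, q=2
  k=2: a=2, p=27, q=5

27/5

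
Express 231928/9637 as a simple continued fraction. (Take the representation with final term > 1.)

231928 = 24·9637 + 640
9637 = 15·640 + 37
640 = 17·37 + 11
37 = 3·11 + 4
11 = 2·4 + 3
4 = 1·3 + 1
3 = 3·1 + 0  (stop)
So 231928/9637 = [24; 15, 17, 3, 2, 1, 3].

[24; 15, 17, 3, 2, 1, 3]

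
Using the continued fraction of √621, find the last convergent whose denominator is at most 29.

623/25

√621 = [24; 1, 11, 2, 11, 1, 48, …] (period length 6).
Convergents:
  p_0/q_0 = 24/1
  p_1/q_1 = 25/1
  p_2/q_2 = 299/12
  p_3/q_3 = 623/25
  p_4/q_4 = 7152/287
q_3 = 25 ≤ 29 < 287 = q_4, so the answer is 623/25.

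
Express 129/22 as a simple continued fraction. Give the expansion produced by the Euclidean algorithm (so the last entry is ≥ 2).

129 = 5·22 + 19
22 = 1·19 + 3
19 = 6·3 + 1
3 = 3·1 + 0  (stop)
So 129/22 = [5; 1, 6, 3].

[5; 1, 6, 3]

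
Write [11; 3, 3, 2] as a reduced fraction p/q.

Fold from the inside: start with 2/1.
  3 + 1/2 = 7/2
  3 + 2/7 = 23/7
  11 + 7/23 = 260/23

260/23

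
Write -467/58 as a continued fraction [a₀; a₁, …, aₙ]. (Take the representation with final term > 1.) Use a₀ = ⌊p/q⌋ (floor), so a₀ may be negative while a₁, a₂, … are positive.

-467 = -9·58 + 55
58 = 1·55 + 3
55 = 18·3 + 1
3 = 3·1 + 0  (stop)
So -467/58 = [-9; 1, 18, 3].

[-9; 1, 18, 3]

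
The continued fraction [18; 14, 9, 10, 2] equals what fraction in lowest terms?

48701/2695

Fold from the inside: start with 2/1.
  10 + 1/2 = 21/2
  9 + 2/21 = 191/21
  14 + 21/191 = 2695/191
  18 + 191/2695 = 48701/2695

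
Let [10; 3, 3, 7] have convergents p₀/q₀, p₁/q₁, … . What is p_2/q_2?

Using pₖ = aₖpₖ₋₁ + pₖ₋₂, qₖ = aₖqₖ₋₁ + qₖ₋₂ (with p₋₁=1, p₋₂=0, q₋₁=0, q₋₂=1):
  k=0: a=10, p=10, q=1
  k=1: a=3, p=31, q=3
  k=2: a=3, p=103, q=10

103/10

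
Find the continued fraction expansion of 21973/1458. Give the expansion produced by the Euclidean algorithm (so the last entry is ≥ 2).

[15; 14, 6, 2, 3, 2]

21973 = 15·1458 + 103
1458 = 14·103 + 16
103 = 6·16 + 7
16 = 2·7 + 2
7 = 3·2 + 1
2 = 2·1 + 0  (stop)
So 21973/1458 = [15; 14, 6, 2, 3, 2].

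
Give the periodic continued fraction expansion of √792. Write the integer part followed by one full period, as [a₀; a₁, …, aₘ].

a₀ = ⌊√792⌋ = 28.

[28; 7, 56]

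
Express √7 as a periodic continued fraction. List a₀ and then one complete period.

a₀ = ⌊√7⌋ = 2.
With m₀=0, d₀=1 and mₖ₊₁ = dₖaₖ − mₖ, dₖ₊₁ = (n − mₖ₊₁²)/dₖ, aₖ₊₁ = ⌊(a₀+mₖ₊₁)/dₖ₊₁⌋:
  k=1: m=2, d=3, a=1
  k=2: m=1, d=2, a=1
  k=3: m=1, d=3, a=1
  k=4: m=2, d=1, a=4
d=1 and a=2a₀=4 at k=4, so the next step gives (m, d) = (2, 3) again — its k=1 value — and the period has length 4.

[2; 1, 1, 1, 4]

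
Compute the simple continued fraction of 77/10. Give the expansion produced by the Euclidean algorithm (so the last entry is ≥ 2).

[7; 1, 2, 3]

77 = 7*10 + 7
10 = 1*7 + 3
7 = 2*3 + 1
3 = 3*1 + 0  (stop)
So 77/10 = [7; 1, 2, 3].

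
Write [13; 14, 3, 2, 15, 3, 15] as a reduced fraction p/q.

947287/72478

Fold from the inside: start with 15/1.
  3 + 1/15 = 46/15
  15 + 15/46 = 705/46
  2 + 46/705 = 1456/705
  3 + 705/1456 = 5073/1456
  14 + 1456/5073 = 72478/5073
  13 + 5073/72478 = 947287/72478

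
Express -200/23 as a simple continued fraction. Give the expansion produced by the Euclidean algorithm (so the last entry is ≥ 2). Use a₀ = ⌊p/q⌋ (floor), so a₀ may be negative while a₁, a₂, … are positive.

-200 = -9·23 + 7
23 = 3·7 + 2
7 = 3·2 + 1
2 = 2·1 + 0  (stop)
So -200/23 = [-9; 3, 3, 2].

[-9; 3, 3, 2]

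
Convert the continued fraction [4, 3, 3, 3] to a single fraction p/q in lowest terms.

Fold from the inside: start with 3/1.
  3 + 1/3 = 10/3
  3 + 3/10 = 33/10
  4 + 10/33 = 142/33

142/33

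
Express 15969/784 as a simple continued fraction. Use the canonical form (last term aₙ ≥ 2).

15969 = 20*784 + 289
784 = 2*289 + 206
289 = 1*206 + 83
206 = 2*83 + 40
83 = 2*40 + 3
40 = 13*3 + 1
3 = 3*1 + 0  (stop)
So 15969/784 = [20; 2, 1, 2, 2, 13, 3].

[20; 2, 1, 2, 2, 13, 3]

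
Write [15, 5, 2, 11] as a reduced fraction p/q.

1913/126

Fold from the inside: start with 11/1.
  2 + 1/11 = 23/11
  5 + 11/23 = 126/23
  15 + 23/126 = 1913/126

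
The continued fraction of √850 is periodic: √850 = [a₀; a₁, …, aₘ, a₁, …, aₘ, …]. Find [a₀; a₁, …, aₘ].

[29; 6, 2, 6, 58]

a₀ = ⌊√850⌋ = 29.
With m₀=0, d₀=1 and mₖ₊₁ = dₖaₖ − mₖ, dₖ₊₁ = (n − mₖ₊₁²)/dₖ, aₖ₊₁ = ⌊(a₀+mₖ₊₁)/dₖ₊₁⌋:
  k=1: m=29, d=9, a=6
  k=2: m=25, d=25, a=2
  k=3: m=25, d=9, a=6
  k=4: m=29, d=1, a=58
d=1 and a=2a₀=58 at k=4, so the next step gives (m, d) = (29, 9) again — its k=1 value — and the period has length 4.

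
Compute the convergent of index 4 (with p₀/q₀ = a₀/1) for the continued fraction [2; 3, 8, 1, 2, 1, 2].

188/81

Using pₖ = aₖpₖ₋₁ + pₖ₋₂, qₖ = aₖqₖ₋₁ + qₖ₋₂ (with p₋₁=1, p₋₂=0, q₋₁=0, q₋₂=1):
  k=0: a=2, p=2, q=1
  k=1: a=3, p=7, q=3
  k=2: a=8, p=58, q=25
  k=3: a=1, p=65, q=28
  k=4: a=2, p=188, q=81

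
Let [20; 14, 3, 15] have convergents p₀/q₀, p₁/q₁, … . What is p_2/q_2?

Using pₖ = aₖpₖ₋₁ + pₖ₋₂, qₖ = aₖqₖ₋₁ + qₖ₋₂ (with p₋₁=1, p₋₂=0, q₋₁=0, q₋₂=1):
  k=0: a=20, p=20, q=1
  k=1: a=14, p=281, q=14
  k=2: a=3, p=863, q=43

863/43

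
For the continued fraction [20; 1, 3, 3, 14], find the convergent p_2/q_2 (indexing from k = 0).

83/4

Using pₖ = aₖpₖ₋₁ + pₖ₋₂, qₖ = aₖqₖ₋₁ + qₖ₋₂ (with p₋₁=1, p₋₂=0, q₋₁=0, q₋₂=1):
  k=0: a=20, p=20, q=1
  k=1: a=1, p=21, q=1
  k=2: a=3, p=83, q=4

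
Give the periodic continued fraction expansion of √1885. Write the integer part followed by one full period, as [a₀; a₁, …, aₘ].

a₀ = ⌊√1885⌋ = 43.
With m₀=0, d₀=1 and mₖ₊₁ = dₖaₖ − mₖ, dₖ₊₁ = (n − mₖ₊₁²)/dₖ, aₖ₊₁ = ⌊(a₀+mₖ₊₁)/dₖ₊₁⌋:
  k=1: m=43, d=36, a=2
  k=2: m=29, d=29, a=2
  k=3: m=29, d=36, a=2
  k=4: m=43, d=1, a=86
d=1 and a=2a₀=86 at k=4, so the next step gives (m, d) = (43, 36) again — its k=1 value — and the period has length 4.

[43; 2, 2, 2, 86]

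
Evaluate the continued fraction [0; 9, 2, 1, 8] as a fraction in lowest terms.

26/243

Using pₖ = aₖpₖ₋₁ + pₖ₋₂ and qₖ = aₖqₖ₋₁ + qₖ₋₂:
  k=0: a=0, p=0, q=1
  k=1: a=9, p=1, q=9
  k=2: a=2, p=2, q=19
  k=3: a=1, p=3, q=28
  k=4: a=8, p=26, q=243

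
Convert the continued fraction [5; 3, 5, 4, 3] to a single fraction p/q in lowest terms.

Fold from the inside: start with 3/1.
  4 + 1/3 = 13/3
  5 + 3/13 = 68/13
  3 + 13/68 = 217/68
  5 + 68/217 = 1153/217

1153/217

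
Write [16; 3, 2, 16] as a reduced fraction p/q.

1873/115

Fold from the inside: start with 16/1.
  2 + 1/16 = 33/16
  3 + 16/33 = 115/33
  16 + 33/115 = 1873/115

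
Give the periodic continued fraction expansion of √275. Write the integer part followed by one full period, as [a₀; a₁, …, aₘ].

[16; 1, 1, 2, 1, 1, 32]

a₀ = ⌊√275⌋ = 16.
With m₀=0, d₀=1 and mₖ₊₁ = dₖaₖ − mₖ, dₖ₊₁ = (n − mₖ₊₁²)/dₖ, aₖ₊₁ = ⌊(a₀+mₖ₊₁)/dₖ₊₁⌋:
  k=1: m=16, d=19, a=1
  k=2: m=3, d=14, a=1
  k=3: m=11, d=11, a=2
  k=4: m=11, d=14, a=1
  k=5: m=3, d=19, a=1
  k=6: m=16, d=1, a=32
d=1 and a=2a₀=32 at k=6, so the next step gives (m, d) = (16, 19) again — its k=1 value — and the period has length 6.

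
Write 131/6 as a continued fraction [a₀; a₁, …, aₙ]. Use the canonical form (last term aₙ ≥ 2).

131 = 21*6 + 5
6 = 1*5 + 1
5 = 5*1 + 0  (stop)
So 131/6 = [21; 1, 5].

[21; 1, 5]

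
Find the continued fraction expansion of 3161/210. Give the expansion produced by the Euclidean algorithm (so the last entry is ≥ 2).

3161 = 15·210 + 11
210 = 19·11 + 1
11 = 11·1 + 0  (stop)
So 3161/210 = [15; 19, 11].

[15; 19, 11]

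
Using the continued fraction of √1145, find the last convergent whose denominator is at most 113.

1252/37

√1145 = [33; 1, 5, 5, 1, 66, …] (period length 5).
Convergents:
  p_0/q_0 = 33/1
  p_1/q_1 = 34/1
  p_2/q_2 = 203/6
  p_3/q_3 = 1049/31
  p_4/q_4 = 1252/37
  p_5/q_5 = 83681/2473
q_4 = 37 ≤ 113 < 2473 = q_5, so the answer is 1252/37.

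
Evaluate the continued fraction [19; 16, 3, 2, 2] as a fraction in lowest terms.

Using pₖ = aₖpₖ₋₁ + pₖ₋₂ and qₖ = aₖqₖ₋₁ + qₖ₋₂:
  k=0: a=19, p=19, q=1
  k=1: a=16, p=305, q=16
  k=2: a=3, p=934, q=49
  k=3: a=2, p=2173, q=114
  k=4: a=2, p=5280, q=277

5280/277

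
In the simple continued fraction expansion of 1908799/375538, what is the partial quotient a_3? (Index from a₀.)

1908799 = 5·375538 + 31109   →  a_0 = 5
375538 = 12·31109 + 2230   →  a_1 = 12
31109 = 13·2230 + 2119   →  a_2 = 13
2230 = 1·2119 + 111   →  a_3 = 1

1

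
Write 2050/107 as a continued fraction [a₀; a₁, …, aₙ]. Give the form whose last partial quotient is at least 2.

2050 = 19·107 + 17
107 = 6·17 + 5
17 = 3·5 + 2
5 = 2·2 + 1
2 = 2·1 + 0  (stop)
So 2050/107 = [19; 6, 3, 2, 2].

[19; 6, 3, 2, 2]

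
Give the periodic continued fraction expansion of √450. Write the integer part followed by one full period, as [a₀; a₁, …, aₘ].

a₀ = ⌊√450⌋ = 21.
With m₀=0, d₀=1 and mₖ₊₁ = dₖaₖ − mₖ, dₖ₊₁ = (n − mₖ₊₁²)/dₖ, aₖ₊₁ = ⌊(a₀+mₖ₊₁)/dₖ₊₁⌋:
  k=1: m=21, d=9, a=4
  k=2: m=15, d=25, a=1
  k=3: m=10, d=14, a=2
  k=4: m=18, d=9, a=4
  k=5: m=18, d=14, a=2
  k=6: m=10, d=25, a=1
  k=7: m=15, d=9, a=4
  k=8: m=21, d=1, a=42
d=1 and a=2a₀=42 at k=8, so the next step gives (m, d) = (21, 9) again — its k=1 value — and the period has length 8.

[21; 4, 1, 2, 4, 2, 1, 4, 42]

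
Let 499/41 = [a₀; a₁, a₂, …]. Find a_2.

1

499 = 12·41 + 7   →  a_0 = 12
41 = 5·7 + 6   →  a_1 = 5
7 = 1·6 + 1   →  a_2 = 1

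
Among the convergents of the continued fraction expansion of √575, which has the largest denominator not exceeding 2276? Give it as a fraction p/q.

√575 = [23; 1, 46, …] (period length 2).
Convergents:
  p_0/q_0 = 23/1
  p_1/q_1 = 24/1
  p_2/q_2 = 1127/47
  p_3/q_3 = 1151/48
  p_4/q_4 = 54073/2255
  p_5/q_5 = 55224/2303
q_4 = 2255 ≤ 2276 < 2303 = q_5, so the answer is 54073/2255.

54073/2255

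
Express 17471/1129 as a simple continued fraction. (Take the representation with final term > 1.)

17471 = 15·1129 + 536
1129 = 2·536 + 57
536 = 9·57 + 23
57 = 2·23 + 11
23 = 2·11 + 1
11 = 11·1 + 0  (stop)
So 17471/1129 = [15; 2, 9, 2, 2, 11].

[15; 2, 9, 2, 2, 11]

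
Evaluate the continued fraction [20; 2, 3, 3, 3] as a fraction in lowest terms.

1553/76

Fold from the inside: start with 3/1.
  3 + 1/3 = 10/3
  3 + 3/10 = 33/10
  2 + 10/33 = 76/33
  20 + 33/76 = 1553/76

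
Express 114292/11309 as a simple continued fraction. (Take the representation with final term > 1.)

[10; 9, 2, 2, 4, 3, 5, 3]

114292 = 10·11309 + 1202
11309 = 9·1202 + 491
1202 = 2·491 + 220
491 = 2·220 + 51
220 = 4·51 + 16
51 = 3·16 + 3
16 = 5·3 + 1
3 = 3·1 + 0  (stop)
So 114292/11309 = [10; 9, 2, 2, 4, 3, 5, 3].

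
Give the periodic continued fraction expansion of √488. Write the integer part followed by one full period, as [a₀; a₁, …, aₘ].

[22; 11, 44]

a₀ = ⌊√488⌋ = 22.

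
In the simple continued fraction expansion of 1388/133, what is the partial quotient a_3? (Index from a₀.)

1388 = 10·133 + 58   →  a_0 = 10
133 = 2·58 + 17   →  a_1 = 2
58 = 3·17 + 7   →  a_2 = 3
17 = 2·7 + 3   →  a_3 = 2

2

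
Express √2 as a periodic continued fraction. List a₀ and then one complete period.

a₀ = ⌊√2⌋ = 1.
With m₀=0, d₀=1 and mₖ₊₁ = dₖaₖ − mₖ, dₖ₊₁ = (n − mₖ₊₁²)/dₖ, aₖ₊₁ = ⌊(a₀+mₖ₊₁)/dₖ₊₁⌋:
  k=1: m=1, d=1, a=2
d=1 and a=2a₀=2 at k=1, so the next step gives (m, d) = (1, 1) again — its k=1 value — and the period has length 1.

[1; 2]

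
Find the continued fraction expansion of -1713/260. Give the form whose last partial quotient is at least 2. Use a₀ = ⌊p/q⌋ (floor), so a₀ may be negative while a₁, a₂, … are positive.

-1713 = -7·260 + 107
260 = 2·107 + 46
107 = 2·46 + 15
46 = 3·15 + 1
15 = 15·1 + 0  (stop)
So -1713/260 = [-7; 2, 2, 3, 15].

[-7; 2, 2, 3, 15]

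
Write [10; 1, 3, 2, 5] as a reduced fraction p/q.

528/49

Using pₖ = aₖpₖ₋₁ + pₖ₋₂ and qₖ = aₖqₖ₋₁ + qₖ₋₂:
  k=0: a=10, p=10, q=1
  k=1: a=1, p=11, q=1
  k=2: a=3, p=43, q=4
  k=3: a=2, p=97, q=9
  k=4: a=5, p=528, q=49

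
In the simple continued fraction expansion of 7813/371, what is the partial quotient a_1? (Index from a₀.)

16

7813 = 21·371 + 22   →  a_0 = 21
371 = 16·22 + 19   →  a_1 = 16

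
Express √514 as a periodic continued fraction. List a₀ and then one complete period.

a₀ = ⌊√514⌋ = 22.
With m₀=0, d₀=1 and mₖ₊₁ = dₖaₖ − mₖ, dₖ₊₁ = (n − mₖ₊₁²)/dₖ, aₖ₊₁ = ⌊(a₀+mₖ₊₁)/dₖ₊₁⌋:
  k=1: m=22, d=30, a=1
  k=2: m=8, d=15, a=2
  k=3: m=22, d=2, a=22
  k=4: m=22, d=15, a=2
  k=5: m=8, d=30, a=1
  k=6: m=22, d=1, a=44
d=1 and a=2a₀=44 at k=6, so the next step gives (m, d) = (22, 30) again — its k=1 value — and the period has length 6.

[22; 1, 2, 22, 2, 1, 44]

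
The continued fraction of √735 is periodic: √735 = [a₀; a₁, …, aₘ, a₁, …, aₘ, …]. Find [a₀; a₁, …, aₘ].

[27; 9, 54]

a₀ = ⌊√735⌋ = 27.
With m₀=0, d₀=1 and mₖ₊₁ = dₖaₖ − mₖ, dₖ₊₁ = (n − mₖ₊₁²)/dₖ, aₖ₊₁ = ⌊(a₀+mₖ₊₁)/dₖ₊₁⌋:
  k=1: m=27, d=6, a=9
  k=2: m=27, d=1, a=54
d=1 and a=2a₀=54 at k=2, so the next step gives (m, d) = (27, 6) again — its k=1 value — and the period has length 2.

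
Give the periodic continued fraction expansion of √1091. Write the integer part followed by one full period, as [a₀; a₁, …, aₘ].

a₀ = ⌊√1091⌋ = 33.
With m₀=0, d₀=1 and mₖ₊₁ = dₖaₖ − mₖ, dₖ₊₁ = (n − mₖ₊₁²)/dₖ, aₖ₊₁ = ⌊(a₀+mₖ₊₁)/dₖ₊₁⌋:
  k=1: m=33, d=2, a=33
  k=2: m=33, d=1, a=66
d=1 and a=2a₀=66 at k=2, so the next step gives (m, d) = (33, 2) again — its k=1 value — and the period has length 2.

[33; 33, 66]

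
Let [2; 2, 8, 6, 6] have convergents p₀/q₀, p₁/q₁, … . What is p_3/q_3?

Using pₖ = aₖpₖ₋₁ + pₖ₋₂, qₖ = aₖqₖ₋₁ + qₖ₋₂ (with p₋₁=1, p₋₂=0, q₋₁=0, q₋₂=1):
  k=0: a=2, p=2, q=1
  k=1: a=2, p=5, q=2
  k=2: a=8, p=42, q=17
  k=3: a=6, p=257, q=104

257/104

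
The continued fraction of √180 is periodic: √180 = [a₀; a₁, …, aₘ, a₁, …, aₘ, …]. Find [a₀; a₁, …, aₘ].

[13; 2, 2, 2, 26]

a₀ = ⌊√180⌋ = 13.
With m₀=0, d₀=1 and mₖ₊₁ = dₖaₖ − mₖ, dₖ₊₁ = (n − mₖ₊₁²)/dₖ, aₖ₊₁ = ⌊(a₀+mₖ₊₁)/dₖ₊₁⌋:
  k=1: m=13, d=11, a=2
  k=2: m=9, d=9, a=2
  k=3: m=9, d=11, a=2
  k=4: m=13, d=1, a=26
d=1 and a=2a₀=26 at k=4, so the next step gives (m, d) = (13, 11) again — its k=1 value — and the period has length 4.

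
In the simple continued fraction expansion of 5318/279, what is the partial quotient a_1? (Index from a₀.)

16

5318 = 19·279 + 17   →  a_0 = 19
279 = 16·17 + 7   →  a_1 = 16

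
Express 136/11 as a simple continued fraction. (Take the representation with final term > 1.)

136 = 12*11 + 4
11 = 2*4 + 3
4 = 1*3 + 1
3 = 3*1 + 0  (stop)
So 136/11 = [12; 2, 1, 3].

[12; 2, 1, 3]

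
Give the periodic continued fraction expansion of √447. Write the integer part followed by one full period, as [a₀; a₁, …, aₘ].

a₀ = ⌊√447⌋ = 21.
With m₀=0, d₀=1 and mₖ₊₁ = dₖaₖ − mₖ, dₖ₊₁ = (n − mₖ₊₁²)/dₖ, aₖ₊₁ = ⌊(a₀+mₖ₊₁)/dₖ₊₁⌋:
  k=1: m=21, d=6, a=7
  k=2: m=21, d=1, a=42
d=1 and a=2a₀=42 at k=2, so the next step gives (m, d) = (21, 6) again — its k=1 value — and the period has length 2.

[21; 7, 42]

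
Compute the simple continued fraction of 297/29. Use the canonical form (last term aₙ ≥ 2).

297 = 10×29 + 7
29 = 4×7 + 1
7 = 7×1 + 0  (stop)
So 297/29 = [10; 4, 7].

[10; 4, 7]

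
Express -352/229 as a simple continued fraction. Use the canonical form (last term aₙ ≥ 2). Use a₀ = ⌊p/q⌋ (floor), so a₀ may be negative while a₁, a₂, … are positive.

-352 = -2×229 + 106
229 = 2×106 + 17
106 = 6×17 + 4
17 = 4×4 + 1
4 = 4×1 + 0  (stop)
So -352/229 = [-2; 2, 6, 4, 4].

[-2; 2, 6, 4, 4]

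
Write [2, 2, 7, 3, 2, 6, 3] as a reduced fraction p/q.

Fold from the inside: start with 3/1.
  6 + 1/3 = 19/3
  2 + 3/19 = 41/19
  3 + 19/41 = 142/41
  7 + 41/142 = 1035/142
  2 + 142/1035 = 2212/1035
  2 + 1035/2212 = 5459/2212

5459/2212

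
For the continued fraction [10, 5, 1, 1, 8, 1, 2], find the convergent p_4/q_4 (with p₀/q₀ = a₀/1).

957/94

Using pₖ = aₖpₖ₋₁ + pₖ₋₂, qₖ = aₖqₖ₋₁ + qₖ₋₂ (with p₋₁=1, p₋₂=0, q₋₁=0, q₋₂=1):
  k=0: a=10, p=10, q=1
  k=1: a=5, p=51, q=5
  k=2: a=1, p=61, q=6
  k=3: a=1, p=112, q=11
  k=4: a=8, p=957, q=94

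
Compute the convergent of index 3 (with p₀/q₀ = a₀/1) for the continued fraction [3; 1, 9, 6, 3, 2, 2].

238/61

Using pₖ = aₖpₖ₋₁ + pₖ₋₂, qₖ = aₖqₖ₋₁ + qₖ₋₂ (with p₋₁=1, p₋₂=0, q₋₁=0, q₋₂=1):
  k=0: a=3, p=3, q=1
  k=1: a=1, p=4, q=1
  k=2: a=9, p=39, q=10
  k=3: a=6, p=238, q=61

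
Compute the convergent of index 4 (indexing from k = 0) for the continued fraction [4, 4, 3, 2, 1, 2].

182/43

Using pₖ = aₖpₖ₋₁ + pₖ₋₂, qₖ = aₖqₖ₋₁ + qₖ₋₂ (with p₋₁=1, p₋₂=0, q₋₁=0, q₋₂=1):
  k=0: a=4, p=4, q=1
  k=1: a=4, p=17, q=4
  k=2: a=3, p=55, q=13
  k=3: a=2, p=127, q=30
  k=4: a=1, p=182, q=43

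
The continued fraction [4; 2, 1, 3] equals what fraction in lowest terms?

Using pₖ = aₖpₖ₋₁ + pₖ₋₂ and qₖ = aₖqₖ₋₁ + qₖ₋₂:
  k=0: a=4, p=4, q=1
  k=1: a=2, p=9, q=2
  k=2: a=1, p=13, q=3
  k=3: a=3, p=48, q=11

48/11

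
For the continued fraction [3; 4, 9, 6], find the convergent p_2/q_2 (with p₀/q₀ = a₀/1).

Using pₖ = aₖpₖ₋₁ + pₖ₋₂, qₖ = aₖqₖ₋₁ + qₖ₋₂ (with p₋₁=1, p₋₂=0, q₋₁=0, q₋₂=1):
  k=0: a=3, p=3, q=1
  k=1: a=4, p=13, q=4
  k=2: a=9, p=120, q=37

120/37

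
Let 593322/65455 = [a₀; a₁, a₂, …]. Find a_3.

16

593322 = 9·65455 + 4227   →  a_0 = 9
65455 = 15·4227 + 2050   →  a_1 = 15
4227 = 2·2050 + 127   →  a_2 = 2
2050 = 16·127 + 18   →  a_3 = 16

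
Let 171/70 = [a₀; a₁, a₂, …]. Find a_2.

171 = 2·70 + 31   →  a_0 = 2
70 = 2·31 + 8   →  a_1 = 2
31 = 3·8 + 7   →  a_2 = 3

3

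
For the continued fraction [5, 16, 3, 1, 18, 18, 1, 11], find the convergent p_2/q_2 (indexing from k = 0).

248/49

Using pₖ = aₖpₖ₋₁ + pₖ₋₂, qₖ = aₖqₖ₋₁ + qₖ₋₂ (with p₋₁=1, p₋₂=0, q₋₁=0, q₋₂=1):
  k=0: a=5, p=5, q=1
  k=1: a=16, p=81, q=16
  k=2: a=3, p=248, q=49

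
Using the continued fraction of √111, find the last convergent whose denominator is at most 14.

√111 = [10; 1, 1, 6, 1, 1, 20, …] (period length 6).
Convergents:
  p_0/q_0 = 10/1
  p_1/q_1 = 11/1
  p_2/q_2 = 21/2
  p_3/q_3 = 137/13
  p_4/q_4 = 158/15
q_3 = 13 ≤ 14 < 15 = q_4, so the answer is 137/13.

137/13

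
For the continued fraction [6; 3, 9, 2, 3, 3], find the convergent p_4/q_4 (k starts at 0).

Using pₖ = aₖpₖ₋₁ + pₖ₋₂, qₖ = aₖqₖ₋₁ + qₖ₋₂ (with p₋₁=1, p₋₂=0, q₋₁=0, q₋₂=1):
  k=0: a=6, p=6, q=1
  k=1: a=3, p=19, q=3
  k=2: a=9, p=177, q=28
  k=3: a=2, p=373, q=59
  k=4: a=3, p=1296, q=205

1296/205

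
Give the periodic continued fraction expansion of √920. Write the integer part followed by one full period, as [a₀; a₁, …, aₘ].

a₀ = ⌊√920⌋ = 30.
With m₀=0, d₀=1 and mₖ₊₁ = dₖaₖ − mₖ, dₖ₊₁ = (n − mₖ₊₁²)/dₖ, aₖ₊₁ = ⌊(a₀+mₖ₊₁)/dₖ₊₁⌋:
  k=1: m=30, d=20, a=3
  k=2: m=30, d=1, a=60
d=1 and a=2a₀=60 at k=2, so the next step gives (m, d) = (30, 20) again — its k=1 value — and the period has length 2.

[30; 3, 60]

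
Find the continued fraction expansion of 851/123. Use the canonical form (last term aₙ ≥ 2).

851 = 6*123 + 113
123 = 1*113 + 10
113 = 11*10 + 3
10 = 3*3 + 1
3 = 3*1 + 0  (stop)
So 851/123 = [6; 1, 11, 3, 3].

[6; 1, 11, 3, 3]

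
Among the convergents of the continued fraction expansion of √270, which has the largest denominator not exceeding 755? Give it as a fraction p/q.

5291/322

√270 = [16; 2, 3, 6, 3, 2, 32, …] (period length 6).
Convergents:
  p_0/q_0 = 16/1
  p_1/q_1 = 33/2
  p_2/q_2 = 115/7
  p_3/q_3 = 723/44
  p_4/q_4 = 2284/139
  p_5/q_5 = 5291/322
  p_6/q_6 = 171596/10443
q_5 = 322 ≤ 755 < 10443 = q_6, so the answer is 5291/322.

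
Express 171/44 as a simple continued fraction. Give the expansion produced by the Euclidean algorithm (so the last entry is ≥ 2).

171 = 3*44 + 39
44 = 1*39 + 5
39 = 7*5 + 4
5 = 1*4 + 1
4 = 4*1 + 0  (stop)
So 171/44 = [3; 1, 7, 1, 4].

[3; 1, 7, 1, 4]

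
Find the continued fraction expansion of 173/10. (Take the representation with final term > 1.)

173 = 17×10 + 3
10 = 3×3 + 1
3 = 3×1 + 0  (stop)
So 173/10 = [17; 3, 3].

[17; 3, 3]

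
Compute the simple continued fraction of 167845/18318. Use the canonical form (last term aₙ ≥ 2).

[9; 6, 7, 9, 1, 3, 3, 3]

167845 = 9*18318 + 2983
18318 = 6*2983 + 420
2983 = 7*420 + 43
420 = 9*43 + 33
43 = 1*33 + 10
33 = 3*10 + 3
10 = 3*3 + 1
3 = 3*1 + 0  (stop)
So 167845/18318 = [9; 6, 7, 9, 1, 3, 3, 3].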